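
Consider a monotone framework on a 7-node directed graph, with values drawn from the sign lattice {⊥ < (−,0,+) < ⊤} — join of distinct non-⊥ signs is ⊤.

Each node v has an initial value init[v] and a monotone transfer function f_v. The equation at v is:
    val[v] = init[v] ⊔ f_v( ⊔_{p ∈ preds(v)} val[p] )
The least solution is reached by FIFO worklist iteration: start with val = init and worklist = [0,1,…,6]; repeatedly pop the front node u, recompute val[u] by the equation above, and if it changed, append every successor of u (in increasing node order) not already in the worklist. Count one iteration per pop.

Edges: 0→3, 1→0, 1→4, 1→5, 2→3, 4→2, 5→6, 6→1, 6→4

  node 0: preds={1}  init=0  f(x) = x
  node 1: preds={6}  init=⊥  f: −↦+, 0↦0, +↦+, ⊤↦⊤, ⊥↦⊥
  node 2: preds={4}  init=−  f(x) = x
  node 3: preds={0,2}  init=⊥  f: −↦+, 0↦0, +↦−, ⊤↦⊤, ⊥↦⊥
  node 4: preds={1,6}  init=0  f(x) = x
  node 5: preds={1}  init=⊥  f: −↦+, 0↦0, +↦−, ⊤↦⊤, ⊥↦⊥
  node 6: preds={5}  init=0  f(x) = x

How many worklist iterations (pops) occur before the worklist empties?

Worklist (8 pops):
  #1 pop 0: in=⊥ → 0 (no change)
  #2 pop 1: in=0 → 0 (was ⊥); enqueue [0]
  #3 pop 2: in=0 → ⊤ (was −); enqueue []
  #4 pop 3: in=⊤ → ⊤ (was ⊥); enqueue []
  #5 pop 4: in=0 → 0 (no change)
  #6 pop 5: in=0 → 0 (was ⊥); enqueue []
  #7 pop 6: in=0 → 0 (no change)
  #8 pop 0: in=0 → 0 (no change)

Fixpoint:
  val[0] = 0
  val[1] = 0
  val[2] = ⊤
  val[3] = ⊤
  val[4] = 0
  val[5] = 0
  val[6] = 0

8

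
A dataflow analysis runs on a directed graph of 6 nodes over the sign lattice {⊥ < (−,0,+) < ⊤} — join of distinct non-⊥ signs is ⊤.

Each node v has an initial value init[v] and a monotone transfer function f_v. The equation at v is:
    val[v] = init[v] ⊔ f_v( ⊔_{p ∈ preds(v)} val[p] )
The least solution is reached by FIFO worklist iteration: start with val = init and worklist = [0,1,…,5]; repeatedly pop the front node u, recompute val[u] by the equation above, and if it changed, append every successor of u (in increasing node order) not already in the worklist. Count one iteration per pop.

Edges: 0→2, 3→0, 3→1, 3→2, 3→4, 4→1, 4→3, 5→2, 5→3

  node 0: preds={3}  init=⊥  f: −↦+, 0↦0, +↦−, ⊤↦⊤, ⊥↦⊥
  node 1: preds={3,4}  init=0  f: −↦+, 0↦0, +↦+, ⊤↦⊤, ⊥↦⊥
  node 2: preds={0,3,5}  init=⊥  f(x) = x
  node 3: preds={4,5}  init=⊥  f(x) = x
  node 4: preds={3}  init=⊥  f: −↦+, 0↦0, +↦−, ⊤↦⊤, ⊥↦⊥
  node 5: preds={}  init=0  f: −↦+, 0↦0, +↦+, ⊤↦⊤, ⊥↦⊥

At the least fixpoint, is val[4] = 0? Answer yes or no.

yes

Worklist (10 pops):
  #1 pop 0: in=⊥ → ⊥ (no change)
  #2 pop 1: in=⊥ → 0 (no change)
  #3 pop 2: in=0 → 0 (was ⊥); enqueue []
  #4 pop 3: in=0 → 0 (was ⊥); enqueue [0,1,2]
  #5 pop 4: in=0 → 0 (was ⊥); enqueue [3]
  #6 pop 5: in=⊥ → 0 (no change)
  #7 pop 0: in=0 → 0 (was ⊥); enqueue []
  #8 pop 1: in=0 → 0 (no change)
  #9 pop 2: in=0 → 0 (no change)
  #10 pop 3: in=0 → 0 (no change)

Fixpoint:
  val[0] = 0
  val[1] = 0
  val[2] = 0
  val[3] = 0
  val[4] = 0
  val[5] = 0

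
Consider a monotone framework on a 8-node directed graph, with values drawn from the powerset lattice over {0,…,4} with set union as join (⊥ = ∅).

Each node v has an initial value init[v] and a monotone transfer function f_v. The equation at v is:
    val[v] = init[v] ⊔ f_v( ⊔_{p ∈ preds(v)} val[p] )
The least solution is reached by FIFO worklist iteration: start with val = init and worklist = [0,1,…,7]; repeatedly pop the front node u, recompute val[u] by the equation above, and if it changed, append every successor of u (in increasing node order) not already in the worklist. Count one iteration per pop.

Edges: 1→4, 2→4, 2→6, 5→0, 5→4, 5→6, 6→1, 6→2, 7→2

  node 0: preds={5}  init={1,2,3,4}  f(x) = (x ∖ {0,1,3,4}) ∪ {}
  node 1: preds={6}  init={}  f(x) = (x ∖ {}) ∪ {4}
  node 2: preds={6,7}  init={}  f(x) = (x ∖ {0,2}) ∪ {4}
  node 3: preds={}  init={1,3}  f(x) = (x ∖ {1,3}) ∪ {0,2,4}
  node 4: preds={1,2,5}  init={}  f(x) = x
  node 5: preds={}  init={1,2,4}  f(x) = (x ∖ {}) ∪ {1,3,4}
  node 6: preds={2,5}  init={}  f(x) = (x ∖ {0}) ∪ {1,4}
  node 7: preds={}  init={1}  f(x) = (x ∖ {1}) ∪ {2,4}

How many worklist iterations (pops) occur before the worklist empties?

Worklist (14 pops):
  #1 pop 0: in={1,2,4} → {1,2,3,4} (no change)
  #2 pop 1: in={} → {4} (was {}); enqueue []
  #3 pop 2: in={1} → {1,4} (was {}); enqueue []
  #4 pop 3: in={} → {0,1,2,3,4} (was {1,3}); enqueue []
  #5 pop 4: in={1,2,4} → {1,2,4} (was {}); enqueue []
  #6 pop 5: in={} → {1,2,3,4} (was {1,2,4}); enqueue [0,4]
  #7 pop 6: in={1,2,3,4} → {1,2,3,4} (was {}); enqueue [1,2]
  #8 pop 7: in={} → {1,2,4} (was {1}); enqueue []
  #9 pop 0: in={1,2,3,4} → {1,2,3,4} (no change)
  #10 pop 4: in={1,2,3,4} → {1,2,3,4} (was {1,2,4}); enqueue []
  #11 pop 1: in={1,2,3,4} → {1,2,3,4} (was {4}); enqueue [4]
  #12 pop 2: in={1,2,3,4} → {1,3,4} (was {1,4}); enqueue [6]
  #13 pop 4: in={1,2,3,4} → {1,2,3,4} (no change)
  #14 pop 6: in={1,2,3,4} → {1,2,3,4} (no change)

Fixpoint:
  val[0] = {1,2,3,4}
  val[1] = {1,2,3,4}
  val[2] = {1,3,4}
  val[3] = {0,1,2,3,4}
  val[4] = {1,2,3,4}
  val[5] = {1,2,3,4}
  val[6] = {1,2,3,4}
  val[7] = {1,2,4}

14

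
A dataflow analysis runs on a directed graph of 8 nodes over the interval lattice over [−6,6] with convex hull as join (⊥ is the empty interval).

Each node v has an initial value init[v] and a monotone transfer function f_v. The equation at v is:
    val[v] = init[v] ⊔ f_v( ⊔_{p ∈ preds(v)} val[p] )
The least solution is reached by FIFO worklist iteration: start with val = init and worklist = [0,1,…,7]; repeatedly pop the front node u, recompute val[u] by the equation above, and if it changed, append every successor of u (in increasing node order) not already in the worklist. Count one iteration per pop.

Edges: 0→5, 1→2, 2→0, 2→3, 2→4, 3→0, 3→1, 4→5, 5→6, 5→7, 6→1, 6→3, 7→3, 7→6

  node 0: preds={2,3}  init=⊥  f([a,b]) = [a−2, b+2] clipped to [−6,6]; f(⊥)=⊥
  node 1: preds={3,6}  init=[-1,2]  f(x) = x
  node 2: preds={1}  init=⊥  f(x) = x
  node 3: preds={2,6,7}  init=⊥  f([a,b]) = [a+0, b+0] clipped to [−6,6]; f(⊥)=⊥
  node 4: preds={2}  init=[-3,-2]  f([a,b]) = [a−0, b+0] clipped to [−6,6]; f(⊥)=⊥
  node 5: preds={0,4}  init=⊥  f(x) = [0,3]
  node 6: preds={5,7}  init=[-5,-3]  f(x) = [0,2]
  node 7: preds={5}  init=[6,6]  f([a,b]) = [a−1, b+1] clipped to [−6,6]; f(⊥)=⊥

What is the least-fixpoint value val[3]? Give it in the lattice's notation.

Trace (18 dequeues):
  [1] u=0 | in ⊥ | out ⊥ | ==
  [2] u=1 | in [-5,-3] | out [-5,2] | prev [-1,2] | push {}
  [3] u=2 | in [-5,2] | out [-5,2] | prev ⊥ | push {0}
  [4] u=3 | in [-5,6] | out [-5,6] | prev ⊥ | push {1}
  [5] u=4 | in [-5,2] | out [-5,2] | prev [-3,-2] | push {}
  [6] u=5 | in [-5,2] | out [0,3] | prev ⊥ | push {}
  [7] u=6 | in [0,6] | out [-5,2] | prev [-5,-3] | push {3}
  [8] u=7 | in [0,3] | out [-1,6] | prev [6,6] | push {6}
  [9] u=0 | in [-5,6] | out [-6,6] | prev ⊥ | push {5}
  [10] u=1 | in [-5,6] | out [-5,6] | prev [-5,2] | push {2}
  [11] u=3 | in [-5,6] | out [-5,6] | ==
  [12] u=6 | in [-1,6] | out [-5,2] | ==
  [13] u=5 | in [-6,6] | out [0,3] | ==
  [14] u=2 | in [-5,6] | out [-5,6] | prev [-5,2] | push {0,3,4}
  [15] u=0 | in [-5,6] | out [-6,6] | ==
  [16] u=3 | in [-5,6] | out [-5,6] | ==
  [17] u=4 | in [-5,6] | out [-5,6] | prev [-5,2] | push {5}
  [18] u=5 | in [-6,6] | out [0,3] | ==

Converged values:
  [0] [-6,6]
  [1] [-5,6]
  [2] [-5,6]
  [3] [-5,6]
  [4] [-5,6]
  [5] [0,3]
  [6] [-5,2]
  [7] [-1,6]

[-5,6]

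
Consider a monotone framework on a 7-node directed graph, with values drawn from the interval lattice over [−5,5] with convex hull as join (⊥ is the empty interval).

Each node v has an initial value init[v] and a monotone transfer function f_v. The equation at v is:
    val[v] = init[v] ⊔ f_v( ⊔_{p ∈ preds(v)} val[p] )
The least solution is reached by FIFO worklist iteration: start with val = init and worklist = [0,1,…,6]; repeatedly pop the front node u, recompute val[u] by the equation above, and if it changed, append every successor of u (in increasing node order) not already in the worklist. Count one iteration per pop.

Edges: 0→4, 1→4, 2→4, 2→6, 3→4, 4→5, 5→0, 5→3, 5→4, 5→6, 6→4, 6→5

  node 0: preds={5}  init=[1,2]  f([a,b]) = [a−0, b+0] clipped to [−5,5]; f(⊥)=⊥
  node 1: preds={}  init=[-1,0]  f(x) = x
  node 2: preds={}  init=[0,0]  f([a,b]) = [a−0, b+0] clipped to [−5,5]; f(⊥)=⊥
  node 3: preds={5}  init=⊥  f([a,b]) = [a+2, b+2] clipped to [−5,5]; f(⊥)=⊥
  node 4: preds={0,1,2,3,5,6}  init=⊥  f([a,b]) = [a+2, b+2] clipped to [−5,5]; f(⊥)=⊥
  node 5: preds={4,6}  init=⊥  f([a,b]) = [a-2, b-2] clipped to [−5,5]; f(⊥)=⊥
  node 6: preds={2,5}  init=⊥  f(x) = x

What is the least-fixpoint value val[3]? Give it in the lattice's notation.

Worklist (22 pops):
  #1 pop 0: in=⊥ → [1,2] (no change)
  #2 pop 1: in=⊥ → [-1,0] (no change)
  #3 pop 2: in=⊥ → [0,0] (no change)
  #4 pop 3: in=⊥ → ⊥ (no change)
  #5 pop 4: in=[-1,2] → [1,4] (was ⊥); enqueue []
  #6 pop 5: in=[1,4] → [-1,2] (was ⊥); enqueue [0,3,4]
  #7 pop 6: in=[-1,2] → [-1,2] (was ⊥); enqueue [5]
  #8 pop 0: in=[-1,2] → [-1,2] (was [1,2]); enqueue []
  #9 pop 3: in=[-1,2] → [1,4] (was ⊥); enqueue []
  #10 pop 4: in=[-1,4] → [1,5] (was [1,4]); enqueue []
  #11 pop 5: in=[-1,5] → [-3,3] (was [-1,2]); enqueue [0,3,4,6]
  #12 pop 0: in=[-3,3] → [-3,3] (was [-1,2]); enqueue []
  #13 pop 3: in=[-3,3] → [-1,5] (was [1,4]); enqueue []
  #14 pop 4: in=[-3,5] → [-1,5] (was [1,5]); enqueue [5]
  #15 pop 6: in=[-3,3] → [-3,3] (was [-1,2]); enqueue [4]
  #16 pop 5: in=[-3,5] → [-5,3] (was [-3,3]); enqueue [0,3,6]
  #17 pop 4: in=[-5,5] → [-3,5] (was [-1,5]); enqueue [5]
  #18 pop 0: in=[-5,3] → [-5,3] (was [-3,3]); enqueue [4]
  #19 pop 3: in=[-5,3] → [-3,5] (was [-1,5]); enqueue []
  #20 pop 6: in=[-5,3] → [-5,3] (was [-3,3]); enqueue []
  #21 pop 5: in=[-5,5] → [-5,3] (no change)
  #22 pop 4: in=[-5,5] → [-3,5] (no change)

Fixpoint:
  val[0] = [-5,3]
  val[1] = [-1,0]
  val[2] = [0,0]
  val[3] = [-3,5]
  val[4] = [-3,5]
  val[5] = [-5,3]
  val[6] = [-5,3]

[-3,5]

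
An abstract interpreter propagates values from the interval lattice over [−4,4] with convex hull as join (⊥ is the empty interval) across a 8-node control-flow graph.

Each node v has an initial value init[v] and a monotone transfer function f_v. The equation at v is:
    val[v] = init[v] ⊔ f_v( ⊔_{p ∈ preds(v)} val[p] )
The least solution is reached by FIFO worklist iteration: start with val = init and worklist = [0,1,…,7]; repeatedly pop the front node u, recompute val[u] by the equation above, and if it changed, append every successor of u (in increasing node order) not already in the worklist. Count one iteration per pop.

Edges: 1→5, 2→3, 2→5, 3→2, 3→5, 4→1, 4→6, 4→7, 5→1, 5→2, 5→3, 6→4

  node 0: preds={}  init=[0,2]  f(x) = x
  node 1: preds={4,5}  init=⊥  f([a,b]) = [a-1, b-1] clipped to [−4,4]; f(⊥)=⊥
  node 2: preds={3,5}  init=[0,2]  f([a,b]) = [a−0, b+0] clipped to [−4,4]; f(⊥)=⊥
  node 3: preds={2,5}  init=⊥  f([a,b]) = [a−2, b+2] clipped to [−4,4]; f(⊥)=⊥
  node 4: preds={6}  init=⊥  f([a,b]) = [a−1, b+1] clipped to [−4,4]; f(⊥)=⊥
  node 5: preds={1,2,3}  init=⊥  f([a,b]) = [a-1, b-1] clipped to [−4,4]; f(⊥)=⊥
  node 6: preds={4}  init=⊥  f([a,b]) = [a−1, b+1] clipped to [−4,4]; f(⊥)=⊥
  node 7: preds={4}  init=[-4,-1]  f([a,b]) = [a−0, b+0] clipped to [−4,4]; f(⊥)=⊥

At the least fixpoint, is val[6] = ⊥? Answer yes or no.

yes

Worklist (16 pops):
  #1 pop 0: in=⊥ → [0,2] (no change)
  #2 pop 1: in=⊥ → ⊥ (no change)
  #3 pop 2: in=⊥ → [0,2] (no change)
  #4 pop 3: in=[0,2] → [-2,4] (was ⊥); enqueue [2]
  #5 pop 4: in=⊥ → ⊥ (no change)
  #6 pop 5: in=[-2,4] → [-3,3] (was ⊥); enqueue [1,3]
  #7 pop 6: in=⊥ → ⊥ (no change)
  #8 pop 7: in=⊥ → [-4,-1] (no change)
  #9 pop 2: in=[-3,4] → [-3,4] (was [0,2]); enqueue [5]
  #10 pop 1: in=[-3,3] → [-4,2] (was ⊥); enqueue []
  #11 pop 3: in=[-3,4] → [-4,4] (was [-2,4]); enqueue [2]
  #12 pop 5: in=[-4,4] → [-4,3] (was [-3,3]); enqueue [1,3]
  #13 pop 2: in=[-4,4] → [-4,4] (was [-3,4]); enqueue [5]
  #14 pop 1: in=[-4,3] → [-4,2] (no change)
  #15 pop 3: in=[-4,4] → [-4,4] (no change)
  #16 pop 5: in=[-4,4] → [-4,3] (no change)

Fixpoint:
  val[0] = [0,2]
  val[1] = [-4,2]
  val[2] = [-4,4]
  val[3] = [-4,4]
  val[4] = ⊥
  val[5] = [-4,3]
  val[6] = ⊥
  val[7] = [-4,-1]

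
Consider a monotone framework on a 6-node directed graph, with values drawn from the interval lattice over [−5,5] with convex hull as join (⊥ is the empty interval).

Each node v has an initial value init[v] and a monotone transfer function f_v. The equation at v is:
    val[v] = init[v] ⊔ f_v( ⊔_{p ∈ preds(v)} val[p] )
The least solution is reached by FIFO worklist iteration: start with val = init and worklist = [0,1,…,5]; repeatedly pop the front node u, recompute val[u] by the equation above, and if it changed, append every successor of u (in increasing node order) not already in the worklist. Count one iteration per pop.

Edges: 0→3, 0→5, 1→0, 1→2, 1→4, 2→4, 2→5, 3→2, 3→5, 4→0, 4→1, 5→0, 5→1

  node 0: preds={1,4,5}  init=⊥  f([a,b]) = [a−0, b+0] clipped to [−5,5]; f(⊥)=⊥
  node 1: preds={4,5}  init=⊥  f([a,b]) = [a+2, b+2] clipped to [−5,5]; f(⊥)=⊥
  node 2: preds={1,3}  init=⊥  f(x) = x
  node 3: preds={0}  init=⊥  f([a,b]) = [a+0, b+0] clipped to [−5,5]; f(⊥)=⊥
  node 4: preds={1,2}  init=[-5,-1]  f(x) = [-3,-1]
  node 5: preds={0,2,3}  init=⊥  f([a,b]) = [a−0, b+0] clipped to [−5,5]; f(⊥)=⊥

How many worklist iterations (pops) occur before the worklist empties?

28

Worklist (28 pops):
  #1 pop 0: in=[-5,-1] → [-5,-1] (was ⊥); enqueue []
  #2 pop 1: in=[-5,-1] → [-3,1] (was ⊥); enqueue [0]
  #3 pop 2: in=[-3,1] → [-3,1] (was ⊥); enqueue []
  #4 pop 3: in=[-5,-1] → [-5,-1] (was ⊥); enqueue [2]
  #5 pop 4: in=[-3,1] → [-5,-1] (no change)
  #6 pop 5: in=[-5,1] → [-5,1] (was ⊥); enqueue [1]
  #7 pop 0: in=[-5,1] → [-5,1] (was [-5,-1]); enqueue [3,5]
  #8 pop 2: in=[-5,1] → [-5,1] (was [-3,1]); enqueue [4]
  #9 pop 1: in=[-5,1] → [-3,3] (was [-3,1]); enqueue [0,2]
  #10 pop 3: in=[-5,1] → [-5,1] (was [-5,-1]); enqueue []
  #11 pop 5: in=[-5,1] → [-5,1] (no change)
  #12 pop 4: in=[-5,3] → [-5,-1] (no change)
  #13 pop 0: in=[-5,3] → [-5,3] (was [-5,1]); enqueue [3,5]
  #14 pop 2: in=[-5,3] → [-5,3] (was [-5,1]); enqueue [4]
  #15 pop 3: in=[-5,3] → [-5,3] (was [-5,1]); enqueue [2]
  #16 pop 5: in=[-5,3] → [-5,3] (was [-5,1]); enqueue [0,1]
  #17 pop 4: in=[-5,3] → [-5,-1] (no change)
  #18 pop 2: in=[-5,3] → [-5,3] (no change)
  #19 pop 0: in=[-5,3] → [-5,3] (no change)
  #20 pop 1: in=[-5,3] → [-3,5] (was [-3,3]); enqueue [0,2,4]
  #21 pop 0: in=[-5,5] → [-5,5] (was [-5,3]); enqueue [3,5]
  #22 pop 2: in=[-5,5] → [-5,5] (was [-5,3]); enqueue []
  #23 pop 4: in=[-5,5] → [-5,-1] (no change)
  #24 pop 3: in=[-5,5] → [-5,5] (was [-5,3]); enqueue [2]
  #25 pop 5: in=[-5,5] → [-5,5] (was [-5,3]); enqueue [0,1]
  #26 pop 2: in=[-5,5] → [-5,5] (no change)
  #27 pop 0: in=[-5,5] → [-5,5] (no change)
  #28 pop 1: in=[-5,5] → [-3,5] (no change)

Fixpoint:
  val[0] = [-5,5]
  val[1] = [-3,5]
  val[2] = [-5,5]
  val[3] = [-5,5]
  val[4] = [-5,-1]
  val[5] = [-5,5]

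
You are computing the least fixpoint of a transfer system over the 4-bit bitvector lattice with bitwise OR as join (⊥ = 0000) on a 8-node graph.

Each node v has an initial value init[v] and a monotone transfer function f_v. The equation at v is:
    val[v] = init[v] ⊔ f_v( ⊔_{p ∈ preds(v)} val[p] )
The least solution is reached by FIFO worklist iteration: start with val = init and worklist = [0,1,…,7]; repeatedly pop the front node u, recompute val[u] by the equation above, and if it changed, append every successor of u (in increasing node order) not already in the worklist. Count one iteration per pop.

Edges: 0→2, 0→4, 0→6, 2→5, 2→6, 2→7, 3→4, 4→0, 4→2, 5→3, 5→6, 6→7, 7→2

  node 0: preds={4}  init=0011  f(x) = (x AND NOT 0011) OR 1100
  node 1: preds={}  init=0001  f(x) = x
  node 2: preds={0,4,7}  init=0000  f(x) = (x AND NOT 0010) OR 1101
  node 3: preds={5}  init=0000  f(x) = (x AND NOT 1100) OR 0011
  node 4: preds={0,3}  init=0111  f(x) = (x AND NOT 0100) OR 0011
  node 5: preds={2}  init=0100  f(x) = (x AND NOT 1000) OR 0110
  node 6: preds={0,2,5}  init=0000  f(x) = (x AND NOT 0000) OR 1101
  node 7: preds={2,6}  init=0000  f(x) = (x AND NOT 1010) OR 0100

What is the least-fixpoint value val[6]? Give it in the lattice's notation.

Iteration log — 11 steps:
  step 1. node 0  ⊔preds=0111  new=1111  old=0011  +wl: 
  step 2. node 1  ⊔preds=0000  new=0001  stable
  step 3. node 2  ⊔preds=1111  new=1101  old=0000  +wl: 
  step 4. node 3  ⊔preds=0100  new=0011  old=0000  +wl: 
  step 5. node 4  ⊔preds=1111  new=1111  old=0111  +wl: 0,2
  step 6. node 5  ⊔preds=1101  new=0111  old=0100  +wl: 3
  step 7. node 6  ⊔preds=1111  new=1111  old=0000  +wl: 
  step 8. node 7  ⊔preds=1111  new=0101  old=0000  +wl: 
  step 9. node 0  ⊔preds=1111  new=1111  stable
  step 10. node 2  ⊔preds=1111  new=1101  stable
  step 11. node 3  ⊔preds=0111  new=0011  stable

Least fixpoint reached:
  node 0: 1111
  node 1: 0001
  node 2: 1101
  node 3: 0011
  node 4: 1111
  node 5: 0111
  node 6: 1111
  node 7: 0101

1111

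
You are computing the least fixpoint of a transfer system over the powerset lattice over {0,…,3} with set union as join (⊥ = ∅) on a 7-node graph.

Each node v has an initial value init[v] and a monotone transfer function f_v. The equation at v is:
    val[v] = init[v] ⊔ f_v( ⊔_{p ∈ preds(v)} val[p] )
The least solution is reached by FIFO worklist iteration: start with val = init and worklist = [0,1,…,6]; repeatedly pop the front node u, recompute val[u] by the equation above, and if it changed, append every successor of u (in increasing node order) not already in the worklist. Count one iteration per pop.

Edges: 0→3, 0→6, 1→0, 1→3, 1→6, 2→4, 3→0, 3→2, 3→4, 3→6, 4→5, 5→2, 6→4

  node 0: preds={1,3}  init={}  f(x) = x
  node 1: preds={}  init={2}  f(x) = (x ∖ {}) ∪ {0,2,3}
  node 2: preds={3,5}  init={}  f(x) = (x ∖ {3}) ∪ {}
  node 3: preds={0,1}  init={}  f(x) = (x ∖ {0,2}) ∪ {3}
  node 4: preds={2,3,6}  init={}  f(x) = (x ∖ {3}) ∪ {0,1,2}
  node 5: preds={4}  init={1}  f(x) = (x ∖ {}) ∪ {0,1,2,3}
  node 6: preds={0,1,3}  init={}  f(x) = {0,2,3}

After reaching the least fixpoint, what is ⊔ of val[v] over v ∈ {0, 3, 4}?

Iteration log — 12 steps:
  step 1. node 0  ⊔preds={2}  new={2}  old={}  +wl: 
  step 2. node 1  ⊔preds={}  new={0,2,3}  old={2}  +wl: 0
  step 3. node 2  ⊔preds={1}  new={1}  old={}  +wl: 
  step 4. node 3  ⊔preds={0,2,3}  new={3}  old={}  +wl: 2
  step 5. node 4  ⊔preds={1,3}  new={0,1,2}  old={}  +wl: 
  step 6. node 5  ⊔preds={0,1,2}  new={0,1,2,3}  old={1}  +wl: 
  step 7. node 6  ⊔preds={0,2,3}  new={0,2,3}  old={}  +wl: 4
  step 8. node 0  ⊔preds={0,2,3}  new={0,2,3}  old={2}  +wl: 3,6
  step 9. node 2  ⊔preds={0,1,2,3}  new={0,1,2}  old={1}  +wl: 
  step 10. node 4  ⊔preds={0,1,2,3}  new={0,1,2}  stable
  step 11. node 3  ⊔preds={0,2,3}  new={3}  stable
  step 12. node 6  ⊔preds={0,2,3}  new={0,2,3}  stable

Least fixpoint reached:
  node 0: {0,2,3}
  node 1: {0,2,3}
  node 2: {0,1,2}
  node 3: {3}
  node 4: {0,1,2}
  node 5: {0,1,2,3}
  node 6: {0,2,3}

{0,1,2,3}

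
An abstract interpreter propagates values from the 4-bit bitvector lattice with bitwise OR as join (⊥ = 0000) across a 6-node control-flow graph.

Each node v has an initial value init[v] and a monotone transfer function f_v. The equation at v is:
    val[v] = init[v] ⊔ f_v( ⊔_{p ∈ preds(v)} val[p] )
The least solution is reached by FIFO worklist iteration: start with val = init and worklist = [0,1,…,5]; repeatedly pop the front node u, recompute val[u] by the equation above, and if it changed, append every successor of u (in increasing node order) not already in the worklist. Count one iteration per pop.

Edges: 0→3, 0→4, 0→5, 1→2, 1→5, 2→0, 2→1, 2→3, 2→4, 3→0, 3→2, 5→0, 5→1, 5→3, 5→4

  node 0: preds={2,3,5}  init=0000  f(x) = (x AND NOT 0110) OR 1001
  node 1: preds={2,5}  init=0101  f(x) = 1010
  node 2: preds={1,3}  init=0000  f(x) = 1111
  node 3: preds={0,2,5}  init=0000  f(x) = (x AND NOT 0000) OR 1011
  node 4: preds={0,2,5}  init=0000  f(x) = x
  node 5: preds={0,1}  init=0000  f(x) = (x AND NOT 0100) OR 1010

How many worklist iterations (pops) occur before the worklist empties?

11

Trace (11 dequeues):
  [1] u=0 | in 0000 | out 1001 | prev 0000 | push {}
  [2] u=1 | in 0000 | out 1111 | prev 0101 | push {}
  [3] u=2 | in 1111 | out 1111 | prev 0000 | push {0,1}
  [4] u=3 | in 1111 | out 1111 | prev 0000 | push {2}
  [5] u=4 | in 1111 | out 1111 | prev 0000 | push {}
  [6] u=5 | in 1111 | out 1011 | prev 0000 | push {3,4}
  [7] u=0 | in 1111 | out 1001 | ==
  [8] u=1 | in 1111 | out 1111 | ==
  [9] u=2 | in 1111 | out 1111 | ==
  [10] u=3 | in 1111 | out 1111 | ==
  [11] u=4 | in 1111 | out 1111 | ==

Converged values:
  [0] 1001
  [1] 1111
  [2] 1111
  [3] 1111
  [4] 1111
  [5] 1011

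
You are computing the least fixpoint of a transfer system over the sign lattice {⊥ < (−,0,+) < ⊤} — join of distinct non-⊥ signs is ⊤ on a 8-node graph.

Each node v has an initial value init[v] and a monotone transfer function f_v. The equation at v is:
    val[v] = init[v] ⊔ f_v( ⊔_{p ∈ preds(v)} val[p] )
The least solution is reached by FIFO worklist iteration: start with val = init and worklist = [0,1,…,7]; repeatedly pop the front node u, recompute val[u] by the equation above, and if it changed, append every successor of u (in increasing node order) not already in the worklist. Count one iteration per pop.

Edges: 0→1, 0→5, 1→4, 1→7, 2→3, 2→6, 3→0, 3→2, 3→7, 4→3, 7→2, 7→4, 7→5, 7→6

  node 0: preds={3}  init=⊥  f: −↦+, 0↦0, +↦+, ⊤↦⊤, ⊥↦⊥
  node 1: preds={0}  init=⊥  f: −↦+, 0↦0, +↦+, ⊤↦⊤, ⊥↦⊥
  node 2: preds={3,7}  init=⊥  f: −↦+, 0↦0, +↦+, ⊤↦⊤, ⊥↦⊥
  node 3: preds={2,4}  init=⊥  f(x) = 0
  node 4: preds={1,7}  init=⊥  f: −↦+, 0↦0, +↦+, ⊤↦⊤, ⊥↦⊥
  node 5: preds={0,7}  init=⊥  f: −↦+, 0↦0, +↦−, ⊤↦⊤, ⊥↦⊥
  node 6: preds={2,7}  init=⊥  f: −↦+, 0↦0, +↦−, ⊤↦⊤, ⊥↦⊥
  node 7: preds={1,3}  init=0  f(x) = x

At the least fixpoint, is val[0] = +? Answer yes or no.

Iteration log — 15 steps:
  step 1. node 0  ⊔preds=⊥  new=⊥  stable
  step 2. node 1  ⊔preds=⊥  new=⊥  stable
  step 3. node 2  ⊔preds=0  new=0  old=⊥  +wl: 
  step 4. node 3  ⊔preds=0  new=0  old=⊥  +wl: 0,2
  step 5. node 4  ⊔preds=0  new=0  old=⊥  +wl: 3
  step 6. node 5  ⊔preds=0  new=0  old=⊥  +wl: 
  step 7. node 6  ⊔preds=0  new=0  old=⊥  +wl: 
  step 8. node 7  ⊔preds=0  new=0  stable
  step 9. node 0  ⊔preds=0  new=0  old=⊥  +wl: 1,5
  step 10. node 2  ⊔preds=0  new=0  stable
  step 11. node 3  ⊔preds=0  new=0  stable
  step 12. node 1  ⊔preds=0  new=0  old=⊥  +wl: 4,7
  step 13. node 5  ⊔preds=0  new=0  stable
  step 14. node 4  ⊔preds=0  new=0  stable
  step 15. node 7  ⊔preds=0  new=0  stable

Least fixpoint reached:
  node 0: 0
  node 1: 0
  node 2: 0
  node 3: 0
  node 4: 0
  node 5: 0
  node 6: 0
  node 7: 0

no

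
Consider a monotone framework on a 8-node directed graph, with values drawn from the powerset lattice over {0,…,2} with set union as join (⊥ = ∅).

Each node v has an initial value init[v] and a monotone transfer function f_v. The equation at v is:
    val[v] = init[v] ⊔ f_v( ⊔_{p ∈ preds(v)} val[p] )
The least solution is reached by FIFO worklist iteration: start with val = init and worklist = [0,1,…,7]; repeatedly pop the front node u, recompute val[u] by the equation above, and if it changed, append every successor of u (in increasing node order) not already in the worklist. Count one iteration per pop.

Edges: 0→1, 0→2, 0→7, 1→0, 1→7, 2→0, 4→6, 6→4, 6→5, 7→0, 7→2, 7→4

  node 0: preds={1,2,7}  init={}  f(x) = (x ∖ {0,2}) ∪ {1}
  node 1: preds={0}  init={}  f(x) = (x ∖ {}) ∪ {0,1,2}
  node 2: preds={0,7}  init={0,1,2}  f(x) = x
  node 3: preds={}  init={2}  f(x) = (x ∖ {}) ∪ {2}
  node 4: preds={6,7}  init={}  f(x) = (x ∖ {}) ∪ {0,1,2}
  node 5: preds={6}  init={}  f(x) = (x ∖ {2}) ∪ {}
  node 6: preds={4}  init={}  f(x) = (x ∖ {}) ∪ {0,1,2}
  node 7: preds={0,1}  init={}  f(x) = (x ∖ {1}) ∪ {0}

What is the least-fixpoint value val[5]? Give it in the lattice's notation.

Iteration log — 12 steps:
  step 1. node 0  ⊔preds={0,1,2}  new={1}  old={}  +wl: 
  step 2. node 1  ⊔preds={1}  new={0,1,2}  old={}  +wl: 0
  step 3. node 2  ⊔preds={1}  new={0,1,2}  stable
  step 4. node 3  ⊔preds={}  new={2}  stable
  step 5. node 4  ⊔preds={}  new={0,1,2}  old={}  +wl: 
  step 6. node 5  ⊔preds={}  new={}  stable
  step 7. node 6  ⊔preds={0,1,2}  new={0,1,2}  old={}  +wl: 4,5
  step 8. node 7  ⊔preds={0,1,2}  new={0,2}  old={}  +wl: 2
  step 9. node 0  ⊔preds={0,1,2}  new={1}  stable
  step 10. node 4  ⊔preds={0,1,2}  new={0,1,2}  stable
  step 11. node 5  ⊔preds={0,1,2}  new={0,1}  old={}  +wl: 
  step 12. node 2  ⊔preds={0,1,2}  new={0,1,2}  stable

Least fixpoint reached:
  node 0: {1}
  node 1: {0,1,2}
  node 2: {0,1,2}
  node 3: {2}
  node 4: {0,1,2}
  node 5: {0,1}
  node 6: {0,1,2}
  node 7: {0,2}

{0,1}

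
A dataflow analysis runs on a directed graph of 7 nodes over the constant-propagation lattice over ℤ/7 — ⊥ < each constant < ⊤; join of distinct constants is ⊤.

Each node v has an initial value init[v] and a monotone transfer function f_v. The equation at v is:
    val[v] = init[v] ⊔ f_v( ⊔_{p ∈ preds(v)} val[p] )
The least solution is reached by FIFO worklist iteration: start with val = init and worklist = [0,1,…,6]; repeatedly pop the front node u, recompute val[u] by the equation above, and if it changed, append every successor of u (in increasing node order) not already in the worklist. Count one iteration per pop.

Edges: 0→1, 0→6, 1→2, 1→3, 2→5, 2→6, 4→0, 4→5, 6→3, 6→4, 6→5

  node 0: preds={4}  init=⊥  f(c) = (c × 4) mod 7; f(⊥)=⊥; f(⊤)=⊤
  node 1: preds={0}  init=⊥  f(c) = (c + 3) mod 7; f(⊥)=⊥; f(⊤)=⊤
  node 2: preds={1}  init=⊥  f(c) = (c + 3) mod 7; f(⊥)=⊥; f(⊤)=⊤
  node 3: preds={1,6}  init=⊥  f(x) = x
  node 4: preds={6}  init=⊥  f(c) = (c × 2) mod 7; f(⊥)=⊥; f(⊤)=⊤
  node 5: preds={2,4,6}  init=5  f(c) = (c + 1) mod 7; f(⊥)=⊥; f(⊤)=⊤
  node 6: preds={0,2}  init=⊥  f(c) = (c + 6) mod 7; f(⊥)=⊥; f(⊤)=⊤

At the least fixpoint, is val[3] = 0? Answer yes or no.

Iteration log — 7 steps:
  step 1. node 0  ⊔preds=⊥  new=⊥  stable
  step 2. node 1  ⊔preds=⊥  new=⊥  stable
  step 3. node 2  ⊔preds=⊥  new=⊥  stable
  step 4. node 3  ⊔preds=⊥  new=⊥  stable
  step 5. node 4  ⊔preds=⊥  new=⊥  stable
  step 6. node 5  ⊔preds=⊥  new=5  stable
  step 7. node 6  ⊔preds=⊥  new=⊥  stable

Least fixpoint reached:
  node 0: ⊥
  node 1: ⊥
  node 2: ⊥
  node 3: ⊥
  node 4: ⊥
  node 5: 5
  node 6: ⊥

no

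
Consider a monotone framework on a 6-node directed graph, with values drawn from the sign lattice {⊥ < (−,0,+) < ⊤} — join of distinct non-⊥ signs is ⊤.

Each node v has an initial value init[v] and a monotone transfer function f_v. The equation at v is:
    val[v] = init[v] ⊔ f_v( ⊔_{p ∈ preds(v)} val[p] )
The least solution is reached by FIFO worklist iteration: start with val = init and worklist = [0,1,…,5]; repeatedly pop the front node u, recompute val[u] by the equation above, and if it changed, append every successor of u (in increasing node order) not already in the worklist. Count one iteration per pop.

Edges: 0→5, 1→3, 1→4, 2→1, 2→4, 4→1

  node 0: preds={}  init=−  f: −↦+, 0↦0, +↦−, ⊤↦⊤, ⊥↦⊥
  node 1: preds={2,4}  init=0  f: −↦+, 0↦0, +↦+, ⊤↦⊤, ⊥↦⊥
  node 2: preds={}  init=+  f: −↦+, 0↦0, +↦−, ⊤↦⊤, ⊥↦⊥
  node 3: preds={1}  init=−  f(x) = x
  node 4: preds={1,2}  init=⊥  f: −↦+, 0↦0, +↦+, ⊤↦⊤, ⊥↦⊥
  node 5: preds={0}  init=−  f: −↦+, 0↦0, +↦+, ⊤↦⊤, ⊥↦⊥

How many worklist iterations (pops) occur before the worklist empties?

Iteration log — 7 steps:
  step 1. node 0  ⊔preds=⊥  new=−  stable
  step 2. node 1  ⊔preds=+  new=⊤  old=0  +wl: 
  step 3. node 2  ⊔preds=⊥  new=+  stable
  step 4. node 3  ⊔preds=⊤  new=⊤  old=−  +wl: 
  step 5. node 4  ⊔preds=⊤  new=⊤  old=⊥  +wl: 1
  step 6. node 5  ⊔preds=−  new=⊤  old=−  +wl: 
  step 7. node 1  ⊔preds=⊤  new=⊤  stable

Least fixpoint reached:
  node 0: −
  node 1: ⊤
  node 2: +
  node 3: ⊤
  node 4: ⊤
  node 5: ⊤

7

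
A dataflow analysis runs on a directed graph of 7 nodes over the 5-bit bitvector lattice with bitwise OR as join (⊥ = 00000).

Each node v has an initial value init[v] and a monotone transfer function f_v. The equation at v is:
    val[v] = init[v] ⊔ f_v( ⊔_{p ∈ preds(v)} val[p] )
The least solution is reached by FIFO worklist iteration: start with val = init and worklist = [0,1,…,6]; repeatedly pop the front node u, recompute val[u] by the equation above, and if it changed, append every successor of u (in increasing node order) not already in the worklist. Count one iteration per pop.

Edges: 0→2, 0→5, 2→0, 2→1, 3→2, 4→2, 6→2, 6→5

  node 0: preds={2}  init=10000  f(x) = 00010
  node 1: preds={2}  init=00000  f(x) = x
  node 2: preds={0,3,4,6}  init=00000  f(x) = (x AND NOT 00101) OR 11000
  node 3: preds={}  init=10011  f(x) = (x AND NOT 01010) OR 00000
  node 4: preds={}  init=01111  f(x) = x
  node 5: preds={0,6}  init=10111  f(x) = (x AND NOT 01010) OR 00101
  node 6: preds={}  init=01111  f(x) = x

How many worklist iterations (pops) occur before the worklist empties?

9

Iteration log — 9 steps:
  step 1. node 0  ⊔preds=00000  new=10010  old=10000  +wl: 
  step 2. node 1  ⊔preds=00000  new=00000  stable
  step 3. node 2  ⊔preds=11111  new=11010  old=00000  +wl: 0,1
  step 4. node 3  ⊔preds=00000  new=10011  stable
  step 5. node 4  ⊔preds=00000  new=01111  stable
  step 6. node 5  ⊔preds=11111  new=10111  stable
  step 7. node 6  ⊔preds=00000  new=01111  stable
  step 8. node 0  ⊔preds=11010  new=10010  stable
  step 9. node 1  ⊔preds=11010  new=11010  old=00000  +wl: 

Least fixpoint reached:
  node 0: 10010
  node 1: 11010
  node 2: 11010
  node 3: 10011
  node 4: 01111
  node 5: 10111
  node 6: 01111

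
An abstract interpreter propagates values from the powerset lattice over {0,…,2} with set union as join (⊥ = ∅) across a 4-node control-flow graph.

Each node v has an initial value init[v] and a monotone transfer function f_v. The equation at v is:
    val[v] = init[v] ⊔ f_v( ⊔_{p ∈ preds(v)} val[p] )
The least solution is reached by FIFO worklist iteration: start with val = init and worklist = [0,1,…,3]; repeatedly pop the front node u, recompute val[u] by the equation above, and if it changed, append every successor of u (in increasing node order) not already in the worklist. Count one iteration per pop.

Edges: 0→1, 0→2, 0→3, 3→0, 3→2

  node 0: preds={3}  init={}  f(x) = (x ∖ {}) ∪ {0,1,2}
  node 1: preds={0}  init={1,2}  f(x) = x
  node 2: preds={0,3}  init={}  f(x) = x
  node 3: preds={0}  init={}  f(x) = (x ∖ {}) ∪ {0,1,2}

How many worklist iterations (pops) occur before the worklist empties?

Iteration log — 6 steps:
  step 1. node 0  ⊔preds={}  new={0,1,2}  old={}  +wl: 
  step 2. node 1  ⊔preds={0,1,2}  new={0,1,2}  old={1,2}  +wl: 
  step 3. node 2  ⊔preds={0,1,2}  new={0,1,2}  old={}  +wl: 
  step 4. node 3  ⊔preds={0,1,2}  new={0,1,2}  old={}  +wl: 0,2
  step 5. node 0  ⊔preds={0,1,2}  new={0,1,2}  stable
  step 6. node 2  ⊔preds={0,1,2}  new={0,1,2}  stable

Least fixpoint reached:
  node 0: {0,1,2}
  node 1: {0,1,2}
  node 2: {0,1,2}
  node 3: {0,1,2}

6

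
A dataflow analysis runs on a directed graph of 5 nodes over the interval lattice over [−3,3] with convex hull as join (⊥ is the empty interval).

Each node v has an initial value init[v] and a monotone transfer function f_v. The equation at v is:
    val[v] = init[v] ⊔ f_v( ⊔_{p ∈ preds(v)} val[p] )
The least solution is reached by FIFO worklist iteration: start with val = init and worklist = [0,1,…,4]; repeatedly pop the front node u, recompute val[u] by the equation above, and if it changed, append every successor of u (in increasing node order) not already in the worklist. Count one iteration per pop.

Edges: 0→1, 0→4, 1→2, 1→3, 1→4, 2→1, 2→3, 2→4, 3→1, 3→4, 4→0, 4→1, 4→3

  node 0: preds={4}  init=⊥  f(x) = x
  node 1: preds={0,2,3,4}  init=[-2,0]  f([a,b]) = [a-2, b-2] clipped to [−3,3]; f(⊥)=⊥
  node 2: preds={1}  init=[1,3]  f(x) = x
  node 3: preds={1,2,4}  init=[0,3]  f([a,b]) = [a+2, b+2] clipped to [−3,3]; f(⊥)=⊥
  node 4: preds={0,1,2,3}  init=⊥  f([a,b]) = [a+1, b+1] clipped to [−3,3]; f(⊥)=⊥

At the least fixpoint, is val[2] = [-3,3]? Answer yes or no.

yes

Trace (15 dequeues):
  [1] u=0 | in ⊥ | out ⊥ | ==
  [2] u=1 | in [0,3] | out [-2,1] | prev [-2,0] | push {}
  [3] u=2 | in [-2,1] | out [-2,3] | prev [1,3] | push {1}
  [4] u=3 | in [-2,3] | out [0,3] | ==
  [5] u=4 | in [-2,3] | out [-1,3] | prev ⊥ | push {0,3}
  [6] u=1 | in [-2,3] | out [-3,1] | prev [-2,1] | push {2,4}
  [7] u=0 | in [-1,3] | out [-1,3] | prev ⊥ | push {1}
  [8] u=3 | in [-3,3] | out [-1,3] | prev [0,3] | push {}
  [9] u=2 | in [-3,1] | out [-3,3] | prev [-2,3] | push {3}
  [10] u=4 | in [-3,3] | out [-2,3] | prev [-1,3] | push {0}
  [11] u=1 | in [-3,3] | out [-3,1] | ==
  [12] u=3 | in [-3,3] | out [-1,3] | ==
  [13] u=0 | in [-2,3] | out [-2,3] | prev [-1,3] | push {1,4}
  [14] u=1 | in [-3,3] | out [-3,1] | ==
  [15] u=4 | in [-3,3] | out [-2,3] | ==

Converged values:
  [0] [-2,3]
  [1] [-3,1]
  [2] [-3,3]
  [3] [-1,3]
  [4] [-2,3]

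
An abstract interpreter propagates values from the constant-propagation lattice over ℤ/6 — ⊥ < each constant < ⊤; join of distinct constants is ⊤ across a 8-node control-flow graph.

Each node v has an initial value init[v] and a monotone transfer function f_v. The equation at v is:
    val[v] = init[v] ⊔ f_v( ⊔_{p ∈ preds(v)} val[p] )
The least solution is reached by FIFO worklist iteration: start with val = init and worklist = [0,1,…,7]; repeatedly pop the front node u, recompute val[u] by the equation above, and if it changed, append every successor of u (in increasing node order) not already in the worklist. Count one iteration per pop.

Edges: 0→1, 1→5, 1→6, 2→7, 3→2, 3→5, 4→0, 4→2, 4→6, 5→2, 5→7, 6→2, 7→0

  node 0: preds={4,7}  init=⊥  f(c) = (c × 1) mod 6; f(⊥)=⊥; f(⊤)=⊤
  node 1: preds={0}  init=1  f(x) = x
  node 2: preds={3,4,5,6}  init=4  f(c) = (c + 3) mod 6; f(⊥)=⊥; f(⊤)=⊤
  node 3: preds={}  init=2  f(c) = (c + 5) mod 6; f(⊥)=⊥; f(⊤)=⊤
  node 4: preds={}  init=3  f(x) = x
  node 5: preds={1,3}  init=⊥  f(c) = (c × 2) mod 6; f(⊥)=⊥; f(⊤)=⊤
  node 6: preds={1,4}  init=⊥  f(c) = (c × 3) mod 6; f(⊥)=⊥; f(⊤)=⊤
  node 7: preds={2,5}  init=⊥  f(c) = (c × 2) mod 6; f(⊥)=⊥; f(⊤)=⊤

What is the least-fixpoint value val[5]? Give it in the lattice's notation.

⊤

Worklist (11 pops):
  #1 pop 0: in=3 → 3 (was ⊥); enqueue []
  #2 pop 1: in=3 → ⊤ (was 1); enqueue []
  #3 pop 2: in=⊤ → ⊤ (was 4); enqueue []
  #4 pop 3: in=⊥ → 2 (no change)
  #5 pop 4: in=⊥ → 3 (no change)
  #6 pop 5: in=⊤ → ⊤ (was ⊥); enqueue [2]
  #7 pop 6: in=⊤ → ⊤ (was ⊥); enqueue []
  #8 pop 7: in=⊤ → ⊤ (was ⊥); enqueue [0]
  #9 pop 2: in=⊤ → ⊤ (no change)
  #10 pop 0: in=⊤ → ⊤ (was 3); enqueue [1]
  #11 pop 1: in=⊤ → ⊤ (no change)

Fixpoint:
  val[0] = ⊤
  val[1] = ⊤
  val[2] = ⊤
  val[3] = 2
  val[4] = 3
  val[5] = ⊤
  val[6] = ⊤
  val[7] = ⊤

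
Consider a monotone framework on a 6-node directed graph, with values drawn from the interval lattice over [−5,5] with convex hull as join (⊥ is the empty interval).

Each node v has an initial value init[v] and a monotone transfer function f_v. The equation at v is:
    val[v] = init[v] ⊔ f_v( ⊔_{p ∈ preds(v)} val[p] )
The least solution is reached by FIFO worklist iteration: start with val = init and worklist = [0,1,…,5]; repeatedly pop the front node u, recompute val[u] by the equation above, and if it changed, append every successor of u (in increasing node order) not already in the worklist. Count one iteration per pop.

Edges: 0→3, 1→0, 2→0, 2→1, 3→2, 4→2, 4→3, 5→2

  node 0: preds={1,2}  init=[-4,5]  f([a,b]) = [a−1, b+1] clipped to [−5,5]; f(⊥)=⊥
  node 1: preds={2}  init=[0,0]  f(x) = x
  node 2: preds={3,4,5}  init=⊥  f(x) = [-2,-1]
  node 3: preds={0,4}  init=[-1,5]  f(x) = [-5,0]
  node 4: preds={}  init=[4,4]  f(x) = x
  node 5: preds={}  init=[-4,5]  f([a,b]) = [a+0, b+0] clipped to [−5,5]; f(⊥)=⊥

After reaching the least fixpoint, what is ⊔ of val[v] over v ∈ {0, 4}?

Iteration log — 10 steps:
  step 1. node 0  ⊔preds=[0,0]  new=[-4,5]  stable
  step 2. node 1  ⊔preds=⊥  new=[0,0]  stable
  step 3. node 2  ⊔preds=[-4,5]  new=[-2,-1]  old=⊥  +wl: 0,1
  step 4. node 3  ⊔preds=[-4,5]  new=[-5,5]  old=[-1,5]  +wl: 2
  step 5. node 4  ⊔preds=⊥  new=[4,4]  stable
  step 6. node 5  ⊔preds=⊥  new=[-4,5]  stable
  step 7. node 0  ⊔preds=[-2,0]  new=[-4,5]  stable
  step 8. node 1  ⊔preds=[-2,-1]  new=[-2,0]  old=[0,0]  +wl: 0
  step 9. node 2  ⊔preds=[-5,5]  new=[-2,-1]  stable
  step 10. node 0  ⊔preds=[-2,0]  new=[-4,5]  stable

Least fixpoint reached:
  node 0: [-4,5]
  node 1: [-2,0]
  node 2: [-2,-1]
  node 3: [-5,5]
  node 4: [4,4]
  node 5: [-4,5]

[-4,5]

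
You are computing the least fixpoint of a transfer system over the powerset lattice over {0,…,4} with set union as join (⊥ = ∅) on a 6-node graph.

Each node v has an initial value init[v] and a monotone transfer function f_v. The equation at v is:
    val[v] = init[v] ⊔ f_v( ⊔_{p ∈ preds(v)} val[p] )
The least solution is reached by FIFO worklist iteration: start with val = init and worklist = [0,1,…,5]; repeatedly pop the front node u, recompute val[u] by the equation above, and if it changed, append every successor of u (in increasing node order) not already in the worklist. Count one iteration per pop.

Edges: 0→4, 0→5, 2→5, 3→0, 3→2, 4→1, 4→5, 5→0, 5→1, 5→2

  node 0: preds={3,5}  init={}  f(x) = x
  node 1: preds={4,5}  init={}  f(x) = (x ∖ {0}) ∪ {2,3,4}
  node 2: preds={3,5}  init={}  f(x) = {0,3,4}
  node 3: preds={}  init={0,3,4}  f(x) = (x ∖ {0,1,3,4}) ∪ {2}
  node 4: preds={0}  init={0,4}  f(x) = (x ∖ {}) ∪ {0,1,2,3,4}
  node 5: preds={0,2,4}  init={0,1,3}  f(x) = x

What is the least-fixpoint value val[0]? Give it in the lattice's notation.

Worklist (11 pops):
  #1 pop 0: in={0,1,3,4} → {0,1,3,4} (was {}); enqueue []
  #2 pop 1: in={0,1,3,4} → {1,2,3,4} (was {}); enqueue []
  #3 pop 2: in={0,1,3,4} → {0,3,4} (was {}); enqueue []
  #4 pop 3: in={} → {0,2,3,4} (was {0,3,4}); enqueue [0,2]
  #5 pop 4: in={0,1,3,4} → {0,1,2,3,4} (was {0,4}); enqueue [1]
  #6 pop 5: in={0,1,2,3,4} → {0,1,2,3,4} (was {0,1,3}); enqueue []
  #7 pop 0: in={0,1,2,3,4} → {0,1,2,3,4} (was {0,1,3,4}); enqueue [4,5]
  #8 pop 2: in={0,1,2,3,4} → {0,3,4} (no change)
  #9 pop 1: in={0,1,2,3,4} → {1,2,3,4} (no change)
  #10 pop 4: in={0,1,2,3,4} → {0,1,2,3,4} (no change)
  #11 pop 5: in={0,1,2,3,4} → {0,1,2,3,4} (no change)

Fixpoint:
  val[0] = {0,1,2,3,4}
  val[1] = {1,2,3,4}
  val[2] = {0,3,4}
  val[3] = {0,2,3,4}
  val[4] = {0,1,2,3,4}
  val[5] = {0,1,2,3,4}

{0,1,2,3,4}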